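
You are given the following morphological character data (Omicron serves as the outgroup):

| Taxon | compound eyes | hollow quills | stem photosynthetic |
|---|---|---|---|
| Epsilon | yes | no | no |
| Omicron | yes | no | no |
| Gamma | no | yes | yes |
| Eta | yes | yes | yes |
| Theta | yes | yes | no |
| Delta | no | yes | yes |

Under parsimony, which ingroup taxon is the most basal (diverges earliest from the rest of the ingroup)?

Epsilon

Character polarity is set by the outgroup: the derived state is whichever differs from the outgroup's state, so for compound eyes the derived state is 'no', and for the remaining characters it is 'yes'.
compound eyes (derived state 'no') is shared by Delta and Gamma — a synapomorphy uniting that clade.
hollow quills (derived state 'yes') is shared by Delta, Eta, Gamma, and Theta — a synapomorphy uniting that clade.
stem photosynthetic: derived state 'yes' in Delta, Eta, and Gamma only — synapomorphy for {Delta, Eta, Gamma}.
Most parsimonious ingroup topology: (((Eta,(Delta,Gamma)),Theta),Epsilon).
Epsilon is sister to the clade containing all other ingroup taxa, so it is the earliest-diverging (most basal) ingroup lineage.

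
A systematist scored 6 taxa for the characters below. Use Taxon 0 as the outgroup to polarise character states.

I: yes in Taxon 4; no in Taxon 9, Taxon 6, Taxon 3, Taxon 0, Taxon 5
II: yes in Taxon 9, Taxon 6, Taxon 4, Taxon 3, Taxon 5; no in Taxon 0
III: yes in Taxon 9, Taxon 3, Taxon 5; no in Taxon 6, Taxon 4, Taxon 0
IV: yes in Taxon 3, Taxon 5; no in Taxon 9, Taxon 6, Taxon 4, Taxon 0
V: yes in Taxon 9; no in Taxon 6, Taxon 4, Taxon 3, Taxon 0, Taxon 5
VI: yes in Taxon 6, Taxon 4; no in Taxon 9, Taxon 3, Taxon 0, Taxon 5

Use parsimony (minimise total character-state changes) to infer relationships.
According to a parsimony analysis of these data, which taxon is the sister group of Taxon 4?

The outgroup has state 'no' for every character, so 'yes' is the derived state throughout.
I: derived state 'yes' in Taxon 4 only — an autapomorphy, so it tells us nothing about relationships among taxa.
All ingroup taxa share the derived state 'yes' for II; it defines the ingroup but does not resolve relationships within it.
Only Taxon 3, Taxon 5, and Taxon 9 show the derived state 'yes' for III, supporting them as a clade.
IV: derived state 'yes' in Taxon 3 and Taxon 5 only — synapomorphy for {Taxon 3, Taxon 5}.
V: derived state 'yes' in Taxon 9 only — an autapomorphy, so it tells us nothing about relationships among taxa.
VI: derived state 'yes' in Taxon 4 and Taxon 6 only — synapomorphy for {Taxon 4, Taxon 6}.
Most parsimonious ingroup topology: ((Taxon 9,(Taxon 5,Taxon 3)),(Taxon 4,Taxon 6)).
Taxon 4 and Taxon 6 form a cherry on this tree, so they are sister taxa.

Taxon 6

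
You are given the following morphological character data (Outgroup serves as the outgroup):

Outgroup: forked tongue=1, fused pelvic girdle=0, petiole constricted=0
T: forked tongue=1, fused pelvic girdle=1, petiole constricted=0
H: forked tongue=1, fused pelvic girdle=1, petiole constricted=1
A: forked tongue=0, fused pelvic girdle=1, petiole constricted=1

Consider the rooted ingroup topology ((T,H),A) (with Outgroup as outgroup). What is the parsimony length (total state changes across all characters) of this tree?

Map each character onto ((T,H),A) (rooted by Outgroup) and count the minimum state changes it requires (Fitch parsimony):
forked tongue: 1; fused pelvic girdle: 1; petiole constricted: 2.
Total tree length = 4.

4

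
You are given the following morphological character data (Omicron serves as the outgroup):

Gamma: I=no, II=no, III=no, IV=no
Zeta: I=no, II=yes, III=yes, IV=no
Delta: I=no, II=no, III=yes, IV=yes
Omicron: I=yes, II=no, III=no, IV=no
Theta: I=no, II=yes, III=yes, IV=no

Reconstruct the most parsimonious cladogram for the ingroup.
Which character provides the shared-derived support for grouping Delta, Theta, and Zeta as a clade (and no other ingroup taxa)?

Character polarity is set by the outgroup: the derived state is whichever differs from the outgroup's state, so for I the derived state is 'no', and for the remaining characters it is 'yes'.
I (derived state 'no') is shared by all ingroup taxa — unites the whole ingroup.
II: derived state 'yes' in Theta and Zeta only — synapomorphy for {Theta, Zeta}.
III (derived state 'yes') is shared by Delta, Theta, and Zeta — a synapomorphy uniting that clade.
IV: derived state 'yes' in Delta only — an autapomorphy, so it tells us nothing about relationships among taxa.
Most parsimonious ingroup topology: (((Zeta,Theta),Delta),Gamma).
The clade {Delta, Theta, Zeta} is supported by III: its derived state 'yes' occurs in exactly those taxa and in no other taxon (including the outgroup).

III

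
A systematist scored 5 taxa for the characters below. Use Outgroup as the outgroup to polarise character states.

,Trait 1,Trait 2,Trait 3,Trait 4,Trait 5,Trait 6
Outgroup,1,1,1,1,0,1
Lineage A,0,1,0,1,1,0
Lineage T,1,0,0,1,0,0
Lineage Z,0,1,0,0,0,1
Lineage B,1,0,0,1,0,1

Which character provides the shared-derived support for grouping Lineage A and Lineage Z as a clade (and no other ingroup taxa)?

Character polarity is set by the outgroup: the derived state is whichever differs from the outgroup's state, so for Trait 1, Trait 2, Trait 3, Trait 4, Trait 6 the derived state is '0', and for the remaining characters it is '1'.
Trait 1: derived state '0' in Lineage A and Lineage Z only — synapomorphy for {Lineage A, Lineage Z}.
Trait 2: derived state '0' in Lineage B and Lineage T only — synapomorphy for {Lineage B, Lineage T}.
Trait 3 (derived state '0') is shared by all ingroup taxa — unites the whole ingroup.
Trait 4: derived state '0' in Lineage Z only — an autapomorphy, so it tells us nothing about relationships among taxa.
Trait 5 (derived state '1') is unique to Lineage A (autapomorphy; uninformative for grouping).
Trait 6 groups Lineage A and Lineage T, which is incompatible with the clades supported by the remaining characters; treating it as convergent (homoplasy) costs fewer steps than any alternative tree.
Most parsimonious ingroup topology: ((Lineage A,Lineage Z),(Lineage T,Lineage B)).
The clade {Lineage A, Lineage Z} is supported by Trait 1: its derived state '0' occurs in exactly those taxa and in no other taxon (including the outgroup).

Trait 1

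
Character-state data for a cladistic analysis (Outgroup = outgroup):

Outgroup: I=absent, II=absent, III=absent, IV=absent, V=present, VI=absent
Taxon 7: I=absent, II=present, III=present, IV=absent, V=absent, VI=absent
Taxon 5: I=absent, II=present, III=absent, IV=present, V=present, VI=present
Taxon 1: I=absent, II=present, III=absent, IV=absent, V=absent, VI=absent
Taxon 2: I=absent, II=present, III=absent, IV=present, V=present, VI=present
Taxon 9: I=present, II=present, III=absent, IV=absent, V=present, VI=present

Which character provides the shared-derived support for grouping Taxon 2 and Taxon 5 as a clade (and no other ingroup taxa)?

IV

Character polarity is set by the outgroup: the derived state is whichever differs from the outgroup's state, so for V the derived state is 'absent', and for the remaining characters it is 'present'.
I (derived state 'present') is unique to Taxon 9 (autapomorphy; uninformative for grouping).
All ingroup taxa share the derived state 'present' for II; it defines the ingroup but does not resolve relationships within it.
III: derived state 'present' in Taxon 7 only — an autapomorphy, so it tells us nothing about relationships among taxa.
IV (derived state 'present') is shared by Taxon 2 and Taxon 5 — a synapomorphy uniting that clade.
Only Taxon 1 and Taxon 7 show the derived state 'absent' for V, supporting them as a clade.
VI (derived state 'present') is shared by Taxon 2, Taxon 5, and Taxon 9 — a synapomorphy uniting that clade.
Most parsimonious ingroup topology: ((Taxon 7,Taxon 1),((Taxon 5,Taxon 2),Taxon 9)).
The clade {Taxon 2, Taxon 5} is supported by IV: its derived state 'present' occurs in exactly those taxa and in no other taxon (including the outgroup).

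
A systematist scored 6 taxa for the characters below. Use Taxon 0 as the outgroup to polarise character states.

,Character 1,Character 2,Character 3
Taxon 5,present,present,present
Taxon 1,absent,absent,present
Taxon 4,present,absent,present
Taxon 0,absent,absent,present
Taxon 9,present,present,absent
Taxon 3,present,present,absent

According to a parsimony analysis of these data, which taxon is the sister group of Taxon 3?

Character polarity is set by the outgroup: the derived state is whichever differs from the outgroup's state, so for Character 3 the derived state is 'absent', and for the remaining characters it is 'present'.
Only Taxon 3, Taxon 4, Taxon 5, and Taxon 9 show the derived state 'present' for Character 1, supporting them as a clade.
Character 2: derived state 'present' in Taxon 3, Taxon 5, and Taxon 9 only — synapomorphy for {Taxon 3, Taxon 5, Taxon 9}.
Character 3: derived state 'absent' in Taxon 3 and Taxon 9 only — synapomorphy for {Taxon 3, Taxon 9}.
Most parsimonious ingroup topology: ((((Taxon 3,Taxon 9),Taxon 5),Taxon 4),Taxon 1).
Taxon 3 and Taxon 9 form a cherry on this tree, so they are sister taxa.

Taxon 9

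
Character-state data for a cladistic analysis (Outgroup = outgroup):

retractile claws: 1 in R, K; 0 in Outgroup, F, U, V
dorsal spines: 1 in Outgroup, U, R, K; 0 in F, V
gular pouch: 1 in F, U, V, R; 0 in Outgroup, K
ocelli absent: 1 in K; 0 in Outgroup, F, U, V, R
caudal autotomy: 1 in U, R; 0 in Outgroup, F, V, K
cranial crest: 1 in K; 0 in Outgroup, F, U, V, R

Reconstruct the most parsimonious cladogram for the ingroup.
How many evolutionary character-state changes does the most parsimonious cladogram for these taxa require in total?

Character polarity is set by the outgroup: the derived state is whichever differs from the outgroup's state, so for dorsal spines the derived state is '0', and for the remaining characters it is '1'.
retractile claws groups K and R, which is incompatible with the clades supported by the remaining characters; treating it as convergent (homoplasy) costs fewer steps than any alternative tree.
dorsal spines (derived state '0') is shared by F and V — a synapomorphy uniting that clade.
gular pouch (derived state '1') is shared by F, R, U, and V — a synapomorphy uniting that clade.
ocelli absent: derived state '1' in K only — an autapomorphy, so it tells us nothing about relationships among taxa.
Only R and U show the derived state '1' for caudal autotomy, supporting them as a clade.
cranial crest (derived state '1') is unique to K (autapomorphy; uninformative for grouping).
Most parsimonious ingroup topology: (((F,V),(U,R)),K).
Changes per character on this tree: retractile claws: 2; dorsal spines: 1; gular pouch: 1; ocelli absent: 1; caudal autotomy: 1; cranial crest: 1.
Total = 7.

7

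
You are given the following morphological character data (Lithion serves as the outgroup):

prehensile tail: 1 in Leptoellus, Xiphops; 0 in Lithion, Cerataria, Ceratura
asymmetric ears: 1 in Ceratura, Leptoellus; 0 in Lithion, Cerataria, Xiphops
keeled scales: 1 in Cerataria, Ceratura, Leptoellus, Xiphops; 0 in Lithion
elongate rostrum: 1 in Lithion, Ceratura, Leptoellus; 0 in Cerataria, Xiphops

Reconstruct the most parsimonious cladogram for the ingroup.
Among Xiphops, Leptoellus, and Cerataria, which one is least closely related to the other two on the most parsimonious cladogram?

Character polarity is set by the outgroup: the derived state is whichever differs from the outgroup's state, so for elongate rostrum the derived state is '0', and for the remaining characters it is '1'.
prehensile tail groups Leptoellus and Xiphops, which is incompatible with the clades supported by the remaining characters; treating it as convergent (homoplasy) costs fewer steps than any alternative tree.
Only Ceratura and Leptoellus show the derived state '1' for asymmetric ears, supporting them as a clade.
All ingroup taxa share the derived state '1' for keeled scales; it defines the ingroup but does not resolve relationships within it.
Only Cerataria and Xiphops show the derived state '0' for elongate rostrum, supporting them as a clade.
Most parsimonious ingroup topology: ((Cerataria,Xiphops),(Ceratura,Leptoellus)).
Cerataria and Xiphops share a more recent common ancestor with each other than either does with Leptoellus, so Leptoellus is the least closely related of the three.

Leptoellus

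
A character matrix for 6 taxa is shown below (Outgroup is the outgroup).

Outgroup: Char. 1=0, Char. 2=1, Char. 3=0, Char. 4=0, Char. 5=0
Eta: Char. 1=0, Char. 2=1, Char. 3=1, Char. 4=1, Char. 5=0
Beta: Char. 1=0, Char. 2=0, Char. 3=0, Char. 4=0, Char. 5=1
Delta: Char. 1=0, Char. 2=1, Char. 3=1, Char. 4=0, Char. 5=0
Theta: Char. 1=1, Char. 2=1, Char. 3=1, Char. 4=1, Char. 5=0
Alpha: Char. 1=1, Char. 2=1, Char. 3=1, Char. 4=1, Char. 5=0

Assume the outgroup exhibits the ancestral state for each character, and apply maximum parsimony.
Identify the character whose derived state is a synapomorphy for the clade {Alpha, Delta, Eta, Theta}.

Char. 3

Character polarity is set by the outgroup: the derived state is whichever differs from the outgroup's state, so for Char. 2 the derived state is '0', and for the remaining characters it is '1'.
Char. 1 (derived state '1') is shared by Alpha and Theta — a synapomorphy uniting that clade.
Char. 2: derived state '0' in Beta only — an autapomorphy, so it tells us nothing about relationships among taxa.
Only Alpha, Delta, Eta, and Theta show the derived state '1' for Char. 3, supporting them as a clade.
Char. 4 (derived state '1') is shared by Alpha, Eta, and Theta — a synapomorphy uniting that clade.
Char. 5: derived state '1' in Beta only — an autapomorphy, so it tells us nothing about relationships among taxa.
Most parsimonious ingroup topology: (((Eta,(Theta,Alpha)),Delta),Beta).
The clade {Alpha, Delta, Eta, Theta} is supported by Char. 3: its derived state '1' occurs in exactly those taxa and in no other taxon (including the outgroup).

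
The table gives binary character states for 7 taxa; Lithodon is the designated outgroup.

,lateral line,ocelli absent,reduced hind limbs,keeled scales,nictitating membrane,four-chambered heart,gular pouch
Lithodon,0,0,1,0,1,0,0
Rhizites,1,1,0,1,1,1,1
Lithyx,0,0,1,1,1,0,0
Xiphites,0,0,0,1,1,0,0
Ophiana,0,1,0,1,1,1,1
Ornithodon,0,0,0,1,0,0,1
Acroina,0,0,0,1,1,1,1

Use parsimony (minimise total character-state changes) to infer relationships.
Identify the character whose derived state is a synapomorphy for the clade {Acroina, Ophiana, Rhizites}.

Character polarity is set by the outgroup: the derived state is whichever differs from the outgroup's state, so for reduced hind limbs, nictitating membrane the derived state is '0', and for the remaining characters it is '1'.
lateral line: derived state '1' in Rhizites only — an autapomorphy, so it tells us nothing about relationships among taxa.
ocelli absent: derived state '1' in Ophiana and Rhizites only — synapomorphy for {Ophiana, Rhizites}.
Only Acroina, Ophiana, Ornithodon, Rhizites, and Xiphites show the derived state '0' for reduced hind limbs, supporting them as a clade.
All ingroup taxa share the derived state '1' for keeled scales; it defines the ingroup but does not resolve relationships within it.
nictitating membrane (derived state '0') is unique to Ornithodon (autapomorphy; uninformative for grouping).
four-chambered heart: derived state '1' in Acroina, Ophiana, and Rhizites only — synapomorphy for {Acroina, Ophiana, Rhizites}.
gular pouch: derived state '1' in Acroina, Ophiana, Ornithodon, and Rhizites only — synapomorphy for {Acroina, Ophiana, Ornithodon, Rhizites}.
Most parsimonious ingroup topology: (((((Rhizites,Ophiana),Acroina),Ornithodon),Xiphites),Lithyx).
The clade {Acroina, Ophiana, Rhizites} is supported by four-chambered heart: its derived state '1' occurs in exactly those taxa and in no other taxon (including the outgroup).

four-chambered heart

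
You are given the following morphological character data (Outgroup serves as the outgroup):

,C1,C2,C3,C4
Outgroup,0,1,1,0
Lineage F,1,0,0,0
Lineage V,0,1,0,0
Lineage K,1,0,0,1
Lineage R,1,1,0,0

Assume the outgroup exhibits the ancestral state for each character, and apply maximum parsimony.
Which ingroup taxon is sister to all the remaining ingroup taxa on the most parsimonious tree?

Character polarity is set by the outgroup: the derived state is whichever differs from the outgroup's state, so for C2, C3 the derived state is '0', and for the remaining characters it is '1'.
Only Lineage F, Lineage K, and Lineage R show the derived state '1' for C1, supporting them as a clade.
C2 (derived state '0') is shared by Lineage F and Lineage K — a synapomorphy uniting that clade.
C3 (derived state '0') is shared by all ingroup taxa — unites the whole ingroup.
C4: derived state '1' in Lineage K only — an autapomorphy, so it tells us nothing about relationships among taxa.
Most parsimonious ingroup topology: (((Lineage F,Lineage K),Lineage R),Lineage V).
Lineage V is sister to the clade containing all other ingroup taxa, so it is the earliest-diverging (most basal) ingroup lineage.

Lineage V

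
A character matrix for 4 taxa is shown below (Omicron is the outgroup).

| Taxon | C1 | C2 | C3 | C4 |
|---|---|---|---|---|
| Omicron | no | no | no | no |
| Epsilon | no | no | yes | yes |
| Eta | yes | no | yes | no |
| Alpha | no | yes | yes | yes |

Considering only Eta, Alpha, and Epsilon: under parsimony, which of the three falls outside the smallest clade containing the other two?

The outgroup has state 'no' for every character, so 'yes' is the derived state throughout.
C1: derived state 'yes' in Eta only — an autapomorphy, so it tells us nothing about relationships among taxa.
C2 (derived state 'yes') is unique to Alpha (autapomorphy; uninformative for grouping).
C3 (derived state 'yes') is shared by all ingroup taxa — unites the whole ingroup.
Only Alpha and Epsilon show the derived state 'yes' for C4, supporting them as a clade.
Most parsimonious ingroup topology: ((Epsilon,Alpha),Eta).
Alpha and Epsilon share a more recent common ancestor with each other than either does with Eta, so Eta is the least closely related of the three.

Eta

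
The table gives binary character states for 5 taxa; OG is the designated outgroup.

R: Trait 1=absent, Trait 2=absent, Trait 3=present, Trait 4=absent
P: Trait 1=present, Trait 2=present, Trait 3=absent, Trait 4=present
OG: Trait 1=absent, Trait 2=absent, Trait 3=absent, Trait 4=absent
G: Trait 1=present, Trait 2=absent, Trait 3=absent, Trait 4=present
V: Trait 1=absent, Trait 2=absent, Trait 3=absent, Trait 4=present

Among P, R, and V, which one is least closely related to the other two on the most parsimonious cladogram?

R

The outgroup has state 'absent' for every character, so 'present' is the derived state throughout.
Trait 1 (derived state 'present') is shared by G and P — a synapomorphy uniting that clade.
Trait 2: derived state 'present' in P only — an autapomorphy, so it tells us nothing about relationships among taxa.
Trait 3 (derived state 'present') is unique to R (autapomorphy; uninformative for grouping).
Only G, P, and V show the derived state 'present' for Trait 4, supporting them as a clade.
Most parsimonious ingroup topology: (R,((P,G),V)).
V and P share a more recent common ancestor with each other than either does with R, so R is the least closely related of the three.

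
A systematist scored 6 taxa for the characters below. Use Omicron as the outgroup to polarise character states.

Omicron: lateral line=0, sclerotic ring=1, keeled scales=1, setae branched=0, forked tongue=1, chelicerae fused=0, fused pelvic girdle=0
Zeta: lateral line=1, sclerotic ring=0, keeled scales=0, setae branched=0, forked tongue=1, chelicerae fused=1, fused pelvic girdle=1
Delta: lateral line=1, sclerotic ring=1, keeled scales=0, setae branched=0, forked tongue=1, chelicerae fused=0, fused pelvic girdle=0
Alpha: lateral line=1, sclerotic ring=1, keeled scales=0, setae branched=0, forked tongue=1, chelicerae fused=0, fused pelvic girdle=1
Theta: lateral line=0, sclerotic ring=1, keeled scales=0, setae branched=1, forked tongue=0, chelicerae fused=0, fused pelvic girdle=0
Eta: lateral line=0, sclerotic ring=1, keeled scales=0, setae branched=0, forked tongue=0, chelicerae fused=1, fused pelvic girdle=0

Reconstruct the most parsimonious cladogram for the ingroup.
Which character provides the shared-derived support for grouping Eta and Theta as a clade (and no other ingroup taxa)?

forked tongue

Character polarity is set by the outgroup: the derived state is whichever differs from the outgroup's state, so for sclerotic ring, keeled scales, forked tongue the derived state is '0', and for the remaining characters it is '1'.
Only Alpha, Delta, and Zeta show the derived state '1' for lateral line, supporting them as a clade.
sclerotic ring: derived state '0' in Zeta only — an autapomorphy, so it tells us nothing about relationships among taxa.
All ingroup taxa share the derived state '0' for keeled scales; it defines the ingroup but does not resolve relationships within it.
setae branched: derived state '1' in Theta only — an autapomorphy, so it tells us nothing about relationships among taxa.
forked tongue: derived state '0' in Eta and Theta only — synapomorphy for {Eta, Theta}.
chelicerae fused (state '1') occurs in Eta and Zeta but conflicts with the nesting implied by the other characters — most parsimoniously interpreted as homoplasy.
fused pelvic girdle: derived state '1' in Alpha and Zeta only — synapomorphy for {Alpha, Zeta}.
Most parsimonious ingroup topology: (((Zeta,Alpha),Delta),(Theta,Eta)).
The clade {Eta, Theta} is supported by forked tongue: its derived state '0' occurs in exactly those taxa and in no other taxon (including the outgroup).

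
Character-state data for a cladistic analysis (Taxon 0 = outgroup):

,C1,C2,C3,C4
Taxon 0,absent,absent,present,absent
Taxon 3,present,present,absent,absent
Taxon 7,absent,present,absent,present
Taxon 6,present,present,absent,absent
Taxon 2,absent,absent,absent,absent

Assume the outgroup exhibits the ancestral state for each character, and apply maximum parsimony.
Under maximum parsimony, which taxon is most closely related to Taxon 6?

Character polarity is set by the outgroup: the derived state is whichever differs from the outgroup's state, so for C3 the derived state is 'absent', and for the remaining characters it is 'present'.
Only Taxon 3 and Taxon 6 show the derived state 'present' for C1, supporting them as a clade.
C2 (derived state 'present') is shared by Taxon 3, Taxon 6, and Taxon 7 — a synapomorphy uniting that clade.
All ingroup taxa share the derived state 'absent' for C3; it defines the ingroup but does not resolve relationships within it.
C4: derived state 'present' in Taxon 7 only — an autapomorphy, so it tells us nothing about relationships among taxa.
Most parsimonious ingroup topology: (((Taxon 3,Taxon 6),Taxon 7),Taxon 2).
Taxon 6 and Taxon 3 form a cherry on this tree, so they are sister taxa.

Taxon 3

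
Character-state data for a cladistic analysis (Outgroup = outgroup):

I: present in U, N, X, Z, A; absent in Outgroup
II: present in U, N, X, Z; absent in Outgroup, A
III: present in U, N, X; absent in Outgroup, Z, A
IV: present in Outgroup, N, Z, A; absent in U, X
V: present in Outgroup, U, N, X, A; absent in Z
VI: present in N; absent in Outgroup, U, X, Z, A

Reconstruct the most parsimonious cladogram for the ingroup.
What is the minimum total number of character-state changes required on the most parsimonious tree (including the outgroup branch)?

Character polarity is set by the outgroup: the derived state is whichever differs from the outgroup's state, so for IV, V the derived state is 'absent', and for the remaining characters it is 'present'.
All ingroup taxa share the derived state 'present' for I; it defines the ingroup but does not resolve relationships within it.
II (derived state 'present') is shared by N, U, X, and Z — a synapomorphy uniting that clade.
Only N, U, and X show the derived state 'present' for III, supporting them as a clade.
Only U and X show the derived state 'absent' for IV, supporting them as a clade.
V: derived state 'absent' in Z only — an autapomorphy, so it tells us nothing about relationships among taxa.
VI (derived state 'present') is unique to N (autapomorphy; uninformative for grouping).
Most parsimonious ingroup topology: ((((U,X),N),Z),A).
Changes per character on this tree: I: 1; II: 1; III: 1; IV: 1; V: 1; VI: 1.
Total = 6.

6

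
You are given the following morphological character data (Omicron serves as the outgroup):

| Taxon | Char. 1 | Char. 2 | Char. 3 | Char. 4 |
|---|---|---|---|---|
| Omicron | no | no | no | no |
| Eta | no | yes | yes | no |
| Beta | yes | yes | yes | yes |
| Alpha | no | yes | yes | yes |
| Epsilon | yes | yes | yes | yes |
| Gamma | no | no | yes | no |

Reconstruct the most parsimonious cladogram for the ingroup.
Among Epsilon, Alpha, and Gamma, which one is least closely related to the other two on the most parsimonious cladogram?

The outgroup has state 'no' for every character, so 'yes' is the derived state throughout.
Char. 1: derived state 'yes' in Beta and Epsilon only — synapomorphy for {Beta, Epsilon}.
Char. 2 (derived state 'yes') is shared by Alpha, Beta, Epsilon, and Eta — a synapomorphy uniting that clade.
All ingroup taxa share the derived state 'yes' for Char. 3; it defines the ingroup but does not resolve relationships within it.
Char. 4: derived state 'yes' in Alpha, Beta, and Epsilon only — synapomorphy for {Alpha, Beta, Epsilon}.
Most parsimonious ingroup topology: ((Eta,((Beta,Epsilon),Alpha)),Gamma).
Alpha and Epsilon share a more recent common ancestor with each other than either does with Gamma, so Gamma is the least closely related of the three.

Gamma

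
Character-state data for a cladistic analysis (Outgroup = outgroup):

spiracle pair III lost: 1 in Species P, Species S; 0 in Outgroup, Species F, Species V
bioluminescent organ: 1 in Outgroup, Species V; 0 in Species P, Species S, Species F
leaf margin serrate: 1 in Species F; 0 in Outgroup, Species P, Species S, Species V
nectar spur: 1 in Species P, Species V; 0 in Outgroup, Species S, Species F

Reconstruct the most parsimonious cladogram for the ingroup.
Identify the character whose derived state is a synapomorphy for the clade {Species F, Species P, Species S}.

Character polarity is set by the outgroup: the derived state is whichever differs from the outgroup's state, so for bioluminescent organ the derived state is '0', and for the remaining characters it is '1'.
spiracle pair III lost (derived state '1') is shared by Species P and Species S — a synapomorphy uniting that clade.
bioluminescent organ (derived state '0') is shared by Species F, Species P, and Species S — a synapomorphy uniting that clade.
leaf margin serrate (derived state '1') is unique to Species F (autapomorphy; uninformative for grouping).
nectar spur (state '1') occurs in Species P and Species V but conflicts with the nesting implied by the other characters — most parsimoniously interpreted as homoplasy.
Most parsimonious ingroup topology: (((Species P,Species S),Species F),Species V).
The clade {Species F, Species P, Species S} is supported by bioluminescent organ: its derived state '0' occurs in exactly those taxa and in no other taxon (including the outgroup).

bioluminescent organ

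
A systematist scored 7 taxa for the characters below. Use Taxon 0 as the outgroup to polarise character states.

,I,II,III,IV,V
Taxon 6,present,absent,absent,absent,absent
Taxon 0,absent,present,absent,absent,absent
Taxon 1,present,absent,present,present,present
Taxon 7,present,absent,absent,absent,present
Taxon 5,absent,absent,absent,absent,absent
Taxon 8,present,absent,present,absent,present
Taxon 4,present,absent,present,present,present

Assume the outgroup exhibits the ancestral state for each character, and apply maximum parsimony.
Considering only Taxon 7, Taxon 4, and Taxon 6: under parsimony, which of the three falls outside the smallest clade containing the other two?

Taxon 6

Character polarity is set by the outgroup: the derived state is whichever differs from the outgroup's state, so for II the derived state is 'absent', and for the remaining characters it is 'present'.
Only Taxon 1, Taxon 4, Taxon 6, Taxon 7, and Taxon 8 show the derived state 'present' for I, supporting them as a clade.
All ingroup taxa share the derived state 'absent' for II; it defines the ingroup but does not resolve relationships within it.
III (derived state 'present') is shared by Taxon 1, Taxon 4, and Taxon 8 — a synapomorphy uniting that clade.
IV: derived state 'present' in Taxon 1 and Taxon 4 only — synapomorphy for {Taxon 1, Taxon 4}.
V (derived state 'present') is shared by Taxon 1, Taxon 4, Taxon 7, and Taxon 8 — a synapomorphy uniting that clade.
Most parsimonious ingroup topology: (Taxon 5,((((Taxon 1,Taxon 4),Taxon 8),Taxon 7),Taxon 6)).
Taxon 4 and Taxon 7 share a more recent common ancestor with each other than either does with Taxon 6, so Taxon 6 is the least closely related of the three.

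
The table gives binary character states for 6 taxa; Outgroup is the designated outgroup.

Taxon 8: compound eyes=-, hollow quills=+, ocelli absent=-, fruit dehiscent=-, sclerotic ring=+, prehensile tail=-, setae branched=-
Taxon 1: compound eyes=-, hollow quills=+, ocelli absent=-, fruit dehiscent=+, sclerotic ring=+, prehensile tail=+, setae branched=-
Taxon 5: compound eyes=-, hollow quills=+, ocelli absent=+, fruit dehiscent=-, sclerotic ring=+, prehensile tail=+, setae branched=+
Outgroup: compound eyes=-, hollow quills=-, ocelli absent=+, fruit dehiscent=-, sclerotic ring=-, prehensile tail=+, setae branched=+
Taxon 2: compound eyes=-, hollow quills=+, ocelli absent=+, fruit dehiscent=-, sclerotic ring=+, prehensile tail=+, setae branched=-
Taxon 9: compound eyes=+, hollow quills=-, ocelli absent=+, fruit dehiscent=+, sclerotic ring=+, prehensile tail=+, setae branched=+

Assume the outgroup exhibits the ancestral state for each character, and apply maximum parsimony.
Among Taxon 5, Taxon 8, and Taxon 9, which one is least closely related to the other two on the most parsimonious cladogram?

Taxon 9

Character polarity is set by the outgroup: the derived state is whichever differs from the outgroup's state, so for ocelli absent, prehensile tail, setae branched the derived state is '-', and for the remaining characters it is '+'.
compound eyes (derived state '+') is unique to Taxon 9 (autapomorphy; uninformative for grouping).
hollow quills: derived state '+' in Taxon 1, Taxon 2, Taxon 5, and Taxon 8 only — synapomorphy for {Taxon 1, Taxon 2, Taxon 5, Taxon 8}.
Only Taxon 1 and Taxon 8 show the derived state '-' for ocelli absent, supporting them as a clade.
fruit dehiscent (state '+') occurs in Taxon 1 and Taxon 9 but conflicts with the nesting implied by the other characters — most parsimoniously interpreted as homoplasy.
sclerotic ring (derived state '+') is shared by all ingroup taxa — unites the whole ingroup.
prehensile tail (derived state '-') is unique to Taxon 8 (autapomorphy; uninformative for grouping).
setae branched: derived state '-' in Taxon 1, Taxon 2, and Taxon 8 only — synapomorphy for {Taxon 1, Taxon 2, Taxon 8}.
Most parsimonious ingroup topology: ((((Taxon 1,Taxon 8),Taxon 2),Taxon 5),Taxon 9).
Taxon 8 and Taxon 5 share a more recent common ancestor with each other than either does with Taxon 9, so Taxon 9 is the least closely related of the three.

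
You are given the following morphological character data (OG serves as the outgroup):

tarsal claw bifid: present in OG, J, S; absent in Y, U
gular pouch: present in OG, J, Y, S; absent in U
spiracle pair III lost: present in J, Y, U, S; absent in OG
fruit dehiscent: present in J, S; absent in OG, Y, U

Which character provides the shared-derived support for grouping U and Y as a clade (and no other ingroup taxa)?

tarsal claw bifid

Character polarity is set by the outgroup: the derived state is whichever differs from the outgroup's state, so for tarsal claw bifid, gular pouch the derived state is 'absent', and for the remaining characters it is 'present'.
tarsal claw bifid: derived state 'absent' in U and Y only — synapomorphy for {U, Y}.
gular pouch (derived state 'absent') is unique to U (autapomorphy; uninformative for grouping).
spiracle pair III lost (derived state 'present') is shared by all ingroup taxa — unites the whole ingroup.
fruit dehiscent (derived state 'present') is shared by J and S — a synapomorphy uniting that clade.
Most parsimonious ingroup topology: ((J,S),(Y,U)).
The clade {U, Y} is supported by tarsal claw bifid: its derived state 'absent' occurs in exactly those taxa and in no other taxon (including the outgroup).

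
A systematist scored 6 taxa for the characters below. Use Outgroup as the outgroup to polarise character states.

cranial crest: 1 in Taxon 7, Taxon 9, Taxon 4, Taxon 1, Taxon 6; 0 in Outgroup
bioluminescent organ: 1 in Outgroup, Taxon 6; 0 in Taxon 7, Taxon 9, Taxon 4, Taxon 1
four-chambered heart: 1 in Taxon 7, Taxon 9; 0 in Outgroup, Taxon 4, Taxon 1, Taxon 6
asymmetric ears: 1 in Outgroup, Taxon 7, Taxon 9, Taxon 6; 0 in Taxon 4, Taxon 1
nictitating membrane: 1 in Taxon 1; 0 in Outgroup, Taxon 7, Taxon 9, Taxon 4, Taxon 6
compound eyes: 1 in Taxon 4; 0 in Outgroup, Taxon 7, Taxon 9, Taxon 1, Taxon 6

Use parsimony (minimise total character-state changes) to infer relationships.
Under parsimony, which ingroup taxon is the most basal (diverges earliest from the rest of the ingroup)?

Character polarity is set by the outgroup: the derived state is whichever differs from the outgroup's state, so for bioluminescent organ, asymmetric ears the derived state is '0', and for the remaining characters it is '1'.
All ingroup taxa share the derived state '1' for cranial crest; it defines the ingroup but does not resolve relationships within it.
bioluminescent organ (derived state '0') is shared by Taxon 1, Taxon 4, Taxon 7, and Taxon 9 — a synapomorphy uniting that clade.
four-chambered heart: derived state '1' in Taxon 7 and Taxon 9 only — synapomorphy for {Taxon 7, Taxon 9}.
asymmetric ears: derived state '0' in Taxon 1 and Taxon 4 only — synapomorphy for {Taxon 1, Taxon 4}.
nictitating membrane: derived state '1' in Taxon 1 only — an autapomorphy, so it tells us nothing about relationships among taxa.
compound eyes: derived state '1' in Taxon 4 only — an autapomorphy, so it tells us nothing about relationships among taxa.
Most parsimonious ingroup topology: (((Taxon 7,Taxon 9),(Taxon 4,Taxon 1)),Taxon 6).
Taxon 6 is sister to the clade containing all other ingroup taxa, so it is the earliest-diverging (most basal) ingroup lineage.

Taxon 6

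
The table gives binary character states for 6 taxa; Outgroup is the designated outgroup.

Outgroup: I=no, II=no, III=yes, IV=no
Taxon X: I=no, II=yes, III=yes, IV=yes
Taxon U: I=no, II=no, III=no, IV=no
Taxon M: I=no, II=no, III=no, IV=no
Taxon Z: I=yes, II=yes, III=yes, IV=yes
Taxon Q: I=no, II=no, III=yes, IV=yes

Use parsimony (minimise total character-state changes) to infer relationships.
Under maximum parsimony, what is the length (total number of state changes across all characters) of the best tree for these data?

4

Character polarity is set by the outgroup: the derived state is whichever differs from the outgroup's state, so for III the derived state is 'no', and for the remaining characters it is 'yes'.
I: derived state 'yes' in Taxon Z only — an autapomorphy, so it tells us nothing about relationships among taxa.
Only Taxon X and Taxon Z show the derived state 'yes' for II, supporting them as a clade.
Only Taxon M and Taxon U show the derived state 'no' for III, supporting them as a clade.
IV (derived state 'yes') is shared by Taxon Q, Taxon X, and Taxon Z — a synapomorphy uniting that clade.
Most parsimonious ingroup topology: (((Taxon X,Taxon Z),Taxon Q),(Taxon U,Taxon M)).
Changes per character on this tree: I: 1; II: 1; III: 1; IV: 1.
Total = 4.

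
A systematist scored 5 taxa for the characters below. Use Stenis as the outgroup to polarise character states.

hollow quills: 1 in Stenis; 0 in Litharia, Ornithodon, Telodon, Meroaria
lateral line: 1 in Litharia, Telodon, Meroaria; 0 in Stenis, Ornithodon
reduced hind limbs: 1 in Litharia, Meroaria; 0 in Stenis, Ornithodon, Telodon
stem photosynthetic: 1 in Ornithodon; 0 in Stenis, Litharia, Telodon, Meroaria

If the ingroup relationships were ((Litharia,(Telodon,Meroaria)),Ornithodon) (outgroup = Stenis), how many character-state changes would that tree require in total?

Map each character onto ((Litharia,(Telodon,Meroaria)),Ornithodon) (rooted by Stenis) and count the minimum state changes it requires (Fitch parsimony):
hollow quills: 1; lateral line: 1; reduced hind limbs: 2; stem photosynthetic: 1.
Total tree length = 5.

5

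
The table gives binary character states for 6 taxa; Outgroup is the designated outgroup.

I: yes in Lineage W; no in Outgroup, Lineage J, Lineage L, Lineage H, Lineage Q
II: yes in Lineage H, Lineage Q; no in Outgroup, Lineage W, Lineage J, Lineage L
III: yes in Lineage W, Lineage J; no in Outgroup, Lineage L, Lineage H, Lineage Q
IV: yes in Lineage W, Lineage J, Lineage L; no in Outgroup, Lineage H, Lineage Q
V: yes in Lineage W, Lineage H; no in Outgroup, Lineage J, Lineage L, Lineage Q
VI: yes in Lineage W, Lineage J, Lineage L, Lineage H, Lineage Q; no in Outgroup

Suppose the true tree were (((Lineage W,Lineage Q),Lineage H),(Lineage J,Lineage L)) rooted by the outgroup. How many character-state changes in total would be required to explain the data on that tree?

Map each character onto (((Lineage W,Lineage Q),Lineage H),(Lineage J,Lineage L)) (rooted by Outgroup) and count the minimum state changes it requires (Fitch parsimony):
I: 1; II: 2; III: 2; IV: 2; V: 2; VI: 1.
Total tree length = 10.

10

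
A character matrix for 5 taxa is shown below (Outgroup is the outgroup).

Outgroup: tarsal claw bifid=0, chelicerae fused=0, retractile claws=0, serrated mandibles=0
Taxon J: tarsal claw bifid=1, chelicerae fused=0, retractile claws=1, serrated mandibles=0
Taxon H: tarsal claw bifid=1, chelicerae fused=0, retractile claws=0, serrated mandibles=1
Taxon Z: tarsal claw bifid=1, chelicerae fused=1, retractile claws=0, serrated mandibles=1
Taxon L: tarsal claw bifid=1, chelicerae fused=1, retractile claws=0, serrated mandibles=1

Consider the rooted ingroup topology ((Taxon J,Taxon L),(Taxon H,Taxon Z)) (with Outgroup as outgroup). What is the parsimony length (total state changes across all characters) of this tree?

Map each character onto ((Taxon J,Taxon L),(Taxon H,Taxon Z)) (rooted by Outgroup) and count the minimum state changes it requires (Fitch parsimony):
tarsal claw bifid: 1; chelicerae fused: 2; retractile claws: 1; serrated mandibles: 2.
Total tree length = 6.

6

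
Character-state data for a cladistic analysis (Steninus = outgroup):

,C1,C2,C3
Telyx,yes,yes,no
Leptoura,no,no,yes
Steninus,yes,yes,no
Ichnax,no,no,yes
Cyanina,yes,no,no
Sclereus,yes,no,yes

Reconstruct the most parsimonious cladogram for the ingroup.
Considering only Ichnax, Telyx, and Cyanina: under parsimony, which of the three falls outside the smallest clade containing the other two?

Telyx

Character polarity is set by the outgroup: the derived state is whichever differs from the outgroup's state, so for C1, C2 the derived state is 'no', and for the remaining characters it is 'yes'.
C1 (derived state 'no') is shared by Ichnax and Leptoura — a synapomorphy uniting that clade.
C2 (derived state 'no') is shared by Cyanina, Ichnax, Leptoura, and Sclereus — a synapomorphy uniting that clade.
C3 (derived state 'yes') is shared by Ichnax, Leptoura, and Sclereus — a synapomorphy uniting that clade.
Most parsimonious ingroup topology: ((((Leptoura,Ichnax),Sclereus),Cyanina),Telyx).
Ichnax and Cyanina share a more recent common ancestor with each other than either does with Telyx, so Telyx is the least closely related of the three.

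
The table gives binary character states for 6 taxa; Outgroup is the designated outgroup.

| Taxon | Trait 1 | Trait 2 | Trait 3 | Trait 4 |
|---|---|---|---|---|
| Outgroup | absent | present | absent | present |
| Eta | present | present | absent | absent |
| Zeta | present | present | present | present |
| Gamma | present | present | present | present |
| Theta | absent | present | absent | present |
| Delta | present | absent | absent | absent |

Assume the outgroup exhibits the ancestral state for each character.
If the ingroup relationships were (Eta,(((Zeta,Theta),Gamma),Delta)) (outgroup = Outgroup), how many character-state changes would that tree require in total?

7

Map each character onto (Eta,(((Zeta,Theta),Gamma),Delta)) (rooted by Outgroup) and count the minimum state changes it requires (Fitch parsimony):
Trait 1: 2; Trait 2: 1; Trait 3: 2; Trait 4: 2.
Total tree length = 7.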